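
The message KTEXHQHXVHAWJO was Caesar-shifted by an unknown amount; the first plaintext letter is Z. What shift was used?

From the crib: K(10)−Z(25)=-15≡11, so the shift is 11.

11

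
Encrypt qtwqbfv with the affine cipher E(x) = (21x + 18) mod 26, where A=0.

q(16): 21·16+18=354≡16 → q
t(19): 21·19+18=417≡1 → b
w(22): 21·22+18=480≡12 → m
q(16): 21·16+18=354≡16 → q
b(1): 21·1+18=39≡13 → n
f(5): 21·5+18=123≡19 → t
v(21): 21·21+18=459≡17 → r

qbmqntr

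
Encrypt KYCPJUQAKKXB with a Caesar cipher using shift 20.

K(10): 10+20=30≡4 → E
Y(24): 24+20=44≡18 → S
C(2): 2+20=22 → W
P(15): 15+20=35≡9 → J
J(9): 9+20=29≡3 → D
U(20): 20+20=40≡14 → O
Q(16): 16+20=36≡10 → K
A(0): 0+20=20 → U
K(10): 10+20=30≡4 → E
K(10): 10+20=30≡4 → E
X(23): 23+20=43≡17 → R
B(1): 1+20=21 → V

ESWJDOKUEERV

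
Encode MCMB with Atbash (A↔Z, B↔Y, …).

NXNY

M(12) → N(13)
C(2) → X(23)
M(12) → N(13)
B(1) → Y(24)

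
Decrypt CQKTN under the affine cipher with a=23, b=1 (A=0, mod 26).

The inverse of 23 mod 26 is 17, since 23·17=391≡1. Apply D(y)=17·(y−1) mod 26:
C(2): 17·(2−1)=17 → R
Q(16): 17·(16−1)=255≡21 → V
K(10): 17·(10−1)=153≡23 → X
T(19): 17·(19−1)=306≡20 → U
N(13): 17·(13−1)=204≡22 → W

RVXUW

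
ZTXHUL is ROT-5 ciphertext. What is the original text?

UOSCPG

Z(25): 25−5=20 → U
T(19): 19−5=14 → O
X(23): 23−5=18 → S
H(7): 7−5=2 → C
U(20): 20−5=15 → P
L(11): 11−5=6 → G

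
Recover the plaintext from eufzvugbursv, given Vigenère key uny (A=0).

khhfiwmowxfx

Repeat the key across the ciphertext: unyunyunyuny
e(4)−u(20): -16≡10 → k
u(20)−n(13): 7 → h
f(5)−y(24): -19≡7 → h
z(25)−u(20): 5 → f
v(21)−n(13): 8 → i
u(20)−y(24): -4≡22 → w
g(6)−u(20): -14≡12 → m
b(1)−n(13): -12≡14 → o
u(20)−y(24): -4≡22 → w
r(17)−u(20): -3≡23 → x
s(18)−n(13): 5 → f
v(21)−y(24): -3≡23 → x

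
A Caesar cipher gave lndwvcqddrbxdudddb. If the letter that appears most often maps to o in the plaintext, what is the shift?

15

The most frequent ciphertext letter is d (appears 7 times).
d is position 3; o is position 14.
Shift = -11≡15.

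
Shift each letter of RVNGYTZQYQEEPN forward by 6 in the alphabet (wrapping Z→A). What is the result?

XBTMEZFWEWKKVT

R(17): 17+6=23 → X
V(21): 21+6=27≡1 → B
N(13): 13+6=19 → T
G(6): 6+6=12 → M
Y(24): 24+6=30≡4 → E
T(19): 19+6=25 → Z
Z(25): 25+6=31≡5 → F
Q(16): 16+6=22 → W
Y(24): 24+6=30≡4 → E
Q(16): 16+6=22 → W
E(4): 4+6=10 → K
E(4): 4+6=10 → K
P(15): 15+6=21 → V
N(13): 13+6=19 → T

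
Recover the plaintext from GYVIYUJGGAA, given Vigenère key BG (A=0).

Repeat the key across the ciphertext: BGBGBGBGBGB
G(6)−B(1): 5 → F
Y(24)−G(6): 18 → S
V(21)−B(1): 20 → U
I(8)−G(6): 2 → C
Y(24)−B(1): 23 → X
U(20)−G(6): 14 → O
J(9)−B(1): 8 → I
G(6)−G(6): 0 → A
G(6)−B(1): 5 → F
A(0)−G(6): -6≡20 → U
A(0)−B(1): -1≡25 → Z

FSUCXOIAFUZ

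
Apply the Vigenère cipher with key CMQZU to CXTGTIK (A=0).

EJJFNKW

Repeat the key across the message: CMQZUCM
C(2)+C(2): 4 → E
X(23)+M(12): 35≡9 → J
T(19)+Q(16): 35≡9 → J
G(6)+Z(25): 31≡5 → F
T(19)+U(20): 39≡13 → N
I(8)+C(2): 10 → K
K(10)+M(12): 22 → W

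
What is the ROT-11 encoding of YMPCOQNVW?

Y(24): 24+11=35≡9 → J
M(12): 12+11=23 → X
P(15): 15+11=26≡0 → A
C(2): 2+11=13 → N
O(14): 14+11=25 → Z
Q(16): 16+11=27≡1 → B
N(13): 13+11=24 → Y
V(21): 21+11=32≡6 → G
W(22): 22+11=33≡7 → H

JXANZBYGH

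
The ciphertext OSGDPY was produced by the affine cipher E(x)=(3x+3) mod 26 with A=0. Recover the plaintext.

The inverse of 3 mod 26 is 9, since 3·9=27≡1. Apply D(y)=9·(y−3) mod 26:
O(14): 9·(14−3)=99≡21 → V
S(18): 9·(18−3)=135≡5 → F
G(6): 9·(6−3)=27≡1 → B
D(3): 9·(3−3)=0 → A
P(15): 9·(15−3)=108≡4 → E
Y(24): 9·(24−3)=189≡7 → H

VFBAEH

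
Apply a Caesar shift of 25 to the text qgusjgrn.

q(16): 16+25=41≡15 → p
g(6): 6+25=31≡5 → f
u(20): 20+25=45≡19 → t
s(18): 18+25=43≡17 → r
j(9): 9+25=34≡8 → i
g(6): 6+25=31≡5 → f
r(17): 17+25=42≡16 → q
n(13): 13+25=38≡12 → m

pftrifqm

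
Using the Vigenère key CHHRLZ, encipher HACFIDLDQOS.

JHJWTCNKXFD

Repeat the key across the message: CHHRLZCHHRL
H(7)+C(2): 9 → J
A(0)+H(7): 7 → H
C(2)+H(7): 9 → J
F(5)+R(17): 22 → W
I(8)+L(11): 19 → T
D(3)+Z(25): 28≡2 → C
L(11)+C(2): 13 → N
D(3)+H(7): 10 → K
Q(16)+H(7): 23 → X
O(14)+R(17): 31≡5 → F
S(18)+L(11): 29≡3 → D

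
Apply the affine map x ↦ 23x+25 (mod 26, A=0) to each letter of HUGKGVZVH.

H(7): 23·7+25=186≡4 → E
U(20): 23·20+25=485≡17 → R
G(6): 23·6+25=163≡7 → H
K(10): 23·10+25=255≡21 → V
G(6): 23·6+25=163≡7 → H
V(21): 23·21+25=508≡14 → O
Z(25): 23·25+25=600≡2 → C
V(21): 23·21+25=508≡14 → O
H(7): 23·7+25=186≡4 → E

ERHVHOCOE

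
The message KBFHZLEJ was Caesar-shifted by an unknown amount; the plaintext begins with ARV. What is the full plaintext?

ARVXPBUZ

From the crib: K(10)−A(0)=10, so the shift is 10.
Subtract 10 from each ciphertext letter:
K(10): 10−10=0 → A
B(1): 1−10=-9≡17 → R
F(5): 5−10=-5≡21 → V
H(7): 7−10=-3≡23 → X
Z(25): 25−10=15 → P
L(11): 11−10=1 → B
E(4): 4−10=-6≡20 → U
J(9): 9−10=-1≡25 → Z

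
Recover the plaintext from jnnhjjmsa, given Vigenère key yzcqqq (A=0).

lolrttoty

Repeat the key across the ciphertext: yzcqqqyzc
j(9)−y(24): -15≡11 → l
n(13)−z(25): -12≡14 → o
n(13)−c(2): 11 → l
h(7)−q(16): -9≡17 → r
j(9)−q(16): -7≡19 → t
j(9)−q(16): -7≡19 → t
m(12)−y(24): -12≡14 → o
s(18)−z(25): -7≡19 → t
a(0)−c(2): -2≡24 → y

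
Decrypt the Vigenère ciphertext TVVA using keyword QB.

DUFZ

Repeat the key across the ciphertext: QBQB
T(19)−Q(16): 3 → D
V(21)−B(1): 20 → U
V(21)−Q(16): 5 → F
A(0)−B(1): -1≡25 → Z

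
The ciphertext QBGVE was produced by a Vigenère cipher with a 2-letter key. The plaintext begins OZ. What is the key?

CC

Subtract each crib letter from the matching ciphertext letter (mod 26):
Q(16)−O(14)=2 → C
B(1)−Z(25)=-24≡2 → C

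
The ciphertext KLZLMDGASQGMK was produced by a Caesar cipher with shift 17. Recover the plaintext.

TUIUVMPJBZPVT

K(10): 10−17=-7≡19 → T
L(11): 11−17=-6≡20 → U
Z(25): 25−17=8 → I
L(11): 11−17=-6≡20 → U
M(12): 12−17=-5≡21 → V
D(3): 3−17=-14≡12 → M
G(6): 6−17=-11≡15 → P
A(0): 0−17=-17≡9 → J
S(18): 18−17=1 → B
Q(16): 16−17=-1≡25 → Z
G(6): 6−17=-11≡15 → P
M(12): 12−17=-5≡21 → V
K(10): 10−17=-7≡19 → T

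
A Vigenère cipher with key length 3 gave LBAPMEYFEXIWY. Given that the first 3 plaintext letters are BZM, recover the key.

Subtract each crib letter from the matching ciphertext letter (mod 26):
L(11)−B(1)=10 → K
B(1)−Z(25)=-24≡2 → C
A(0)−M(12)=-12≡14 → O

KCO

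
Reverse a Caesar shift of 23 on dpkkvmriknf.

d(3): 3−23=-20≡6 → g
p(15): 15−23=-8≡18 → s
k(10): 10−23=-13≡13 → n
k(10): 10−23=-13≡13 → n
v(21): 21−23=-2≡24 → y
m(12): 12−23=-11≡15 → p
r(17): 17−23=-6≡20 → u
i(8): 8−23=-15≡11 → l
k(10): 10−23=-13≡13 → n
n(13): 13−23=-10≡16 → q
f(5): 5−23=-18≡8 → i

gsnnypulnqi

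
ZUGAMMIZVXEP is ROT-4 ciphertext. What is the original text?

VQCWIIEVRTAL

Z(25): 25−4=21 → V
U(20): 20−4=16 → Q
G(6): 6−4=2 → C
A(0): 0−4=-4≡22 → W
M(12): 12−4=8 → I
M(12): 12−4=8 → I
I(8): 8−4=4 → E
Z(25): 25−4=21 → V
V(21): 21−4=17 → R
X(23): 23−4=19 → T
E(4): 4−4=0 → A
P(15): 15−4=11 → L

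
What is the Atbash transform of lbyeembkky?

l(11) → o(14)
b(1) → y(24)
y(24) → b(1)
e(4) → v(21)
e(4) → v(21)
m(12) → n(13)
b(1) → y(24)
k(10) → p(15)
k(10) → p(15)
y(24) → b(1)

oybvvnyppb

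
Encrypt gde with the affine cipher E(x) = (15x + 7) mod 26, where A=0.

g(6): 15·6+7=97≡19 → t
d(3): 15·3+7=52≡0 → a
e(4): 15·4+7=67≡15 → p

tap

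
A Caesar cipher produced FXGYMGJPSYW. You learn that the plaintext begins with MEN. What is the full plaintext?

MENFTNQWZFD

From the crib: F(5)−M(12)=-7≡19, so the shift is 19.
Subtract 19 from each ciphertext letter:
F(5): 5−19=-14≡12 → M
X(23): 23−19=4 → E
G(6): 6−19=-13≡13 → N
Y(24): 24−19=5 → F
M(12): 12−19=-7≡19 → T
G(6): 6−19=-13≡13 → N
J(9): 9−19=-10≡16 → Q
P(15): 15−19=-4≡22 → W
S(18): 18−19=-1≡25 → Z
Y(24): 24−19=5 → F
W(22): 22−19=3 → D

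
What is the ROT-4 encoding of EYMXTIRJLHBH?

E(4): 4+4=8 → I
Y(24): 24+4=28≡2 → C
M(12): 12+4=16 → Q
X(23): 23+4=27≡1 → B
T(19): 19+4=23 → X
I(8): 8+4=12 → M
R(17): 17+4=21 → V
J(9): 9+4=13 → N
L(11): 11+4=15 → P
H(7): 7+4=11 → L
B(1): 1+4=5 → F
H(7): 7+4=11 → L

ICQBXMVNPLFL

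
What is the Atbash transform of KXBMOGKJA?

PCYNLTPQZ

K(10) → P(15)
X(23) → C(2)
B(1) → Y(24)
M(12) → N(13)
O(14) → L(11)
G(6) → T(19)
K(10) → P(15)
J(9) → Q(16)
A(0) → Z(25)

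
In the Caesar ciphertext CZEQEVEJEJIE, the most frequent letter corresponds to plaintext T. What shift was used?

11

The most frequent ciphertext letter is E (appears 5 times).
E is position 4; T is position 19.
Shift = -15≡11.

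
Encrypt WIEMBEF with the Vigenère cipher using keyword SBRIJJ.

Repeat the key across the message: SBRIJJS
W(22)+S(18): 40≡14 → O
I(8)+B(1): 9 → J
E(4)+R(17): 21 → V
M(12)+I(8): 20 → U
B(1)+J(9): 10 → K
E(4)+J(9): 13 → N
F(5)+S(18): 23 → X

OJVUKNX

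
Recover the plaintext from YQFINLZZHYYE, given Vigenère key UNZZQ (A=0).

EDGJXRMAIIER

Repeat the key across the ciphertext: UNZZQUNZZQUN
Y(24)−U(20): 4 → E
Q(16)−N(13): 3 → D
F(5)−Z(25): -20≡6 → G
I(8)−Z(25): -17≡9 → J
N(13)−Q(16): -3≡23 → X
L(11)−U(20): -9≡17 → R
Z(25)−N(13): 12 → M
Z(25)−Z(25): 0 → A
H(7)−Z(25): -18≡8 → I
Y(24)−Q(16): 8 → I
Y(24)−U(20): 4 → E
E(4)−N(13): -9≡17 → R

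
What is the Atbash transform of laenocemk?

ozvmlxvnp

l(11) → o(14)
a(0) → z(25)
e(4) → v(21)
n(13) → m(12)
o(14) → l(11)
c(2) → x(23)
e(4) → v(21)
m(12) → n(13)
k(10) → p(15)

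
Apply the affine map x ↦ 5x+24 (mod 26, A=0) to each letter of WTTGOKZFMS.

W(22): 5·22+24=134≡4 → E
T(19): 5·19+24=119≡15 → P
T(19): 5·19+24=119≡15 → P
G(6): 5·6+24=54≡2 → C
O(14): 5·14+24=94≡16 → Q
K(10): 5·10+24=74≡22 → W
Z(25): 5·25+24=149≡19 → T
F(5): 5·5+24=49≡23 → X
M(12): 5·12+24=84≡6 → G
S(18): 5·18+24=114≡10 → K

EPPCQWTXGK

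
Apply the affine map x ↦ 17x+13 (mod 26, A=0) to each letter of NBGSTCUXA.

N(13): 17·13+13=234≡0 → A
B(1): 17·1+13=30≡4 → E
G(6): 17·6+13=115≡11 → L
S(18): 17·18+13=319≡7 → H
T(19): 17·19+13=336≡24 → Y
C(2): 17·2+13=47≡21 → V
U(20): 17·20+13=353≡15 → P
X(23): 17·23+13=404≡14 → O
A(0): 17·0+13=13 → N

AELHYVPON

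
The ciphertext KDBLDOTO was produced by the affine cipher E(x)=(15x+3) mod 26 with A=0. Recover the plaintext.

XAMEAZIZ

The inverse of 15 mod 26 is 7, since 15·7=105≡1. Apply D(y)=7·(y−3) mod 26:
K(10): 7·(10−3)=49≡23 → X
D(3): 7·(3−3)=0 → A
B(1): 7·(1−3)=-14≡12 → M
L(11): 7·(11−3)=56≡4 → E
D(3): 7·(3−3)=0 → A
O(14): 7·(14−3)=77≡25 → Z
T(19): 7·(19−3)=112≡8 → I
O(14): 7·(14−3)=77≡25 → Z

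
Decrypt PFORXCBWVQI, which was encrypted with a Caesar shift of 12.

P(15): 15−12=3 → D
F(5): 5−12=-7≡19 → T
O(14): 14−12=2 → C
R(17): 17−12=5 → F
X(23): 23−12=11 → L
C(2): 2−12=-10≡16 → Q
B(1): 1−12=-11≡15 → P
W(22): 22−12=10 → K
V(21): 21−12=9 → J
Q(16): 16−12=4 → E
I(8): 8−12=-4≡22 → W

DTCFLQPKJEW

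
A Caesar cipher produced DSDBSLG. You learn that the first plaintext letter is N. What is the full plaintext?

From the crib: D(3)−N(13)=-10≡16, so the shift is 16.
Subtract 16 from each ciphertext letter:
D(3): 3−16=-13≡13 → N
S(18): 18−16=2 → C
D(3): 3−16=-13≡13 → N
B(1): 1−16=-15≡11 → L
S(18): 18−16=2 → C
L(11): 11−16=-5≡21 → V
G(6): 6−16=-10≡16 → Q

NCNLCVQ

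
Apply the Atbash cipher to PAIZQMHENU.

KZRAJNSVMF

P(15) → K(10)
A(0) → Z(25)
I(8) → R(17)
Z(25) → A(0)
Q(16) → J(9)
M(12) → N(13)
H(7) → S(18)
E(4) → V(21)
N(13) → M(12)
U(20) → F(5)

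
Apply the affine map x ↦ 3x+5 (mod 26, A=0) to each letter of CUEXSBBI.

C(2): 3·2+5=11 → L
U(20): 3·20+5=65≡13 → N
E(4): 3·4+5=17 → R
X(23): 3·23+5=74≡22 → W
S(18): 3·18+5=59≡7 → H
B(1): 3·1+5=8 → I
B(1): 3·1+5=8 → I
I(8): 3·8+5=29≡3 → D

LNRWHIID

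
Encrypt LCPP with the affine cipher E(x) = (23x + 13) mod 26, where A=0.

L(11): 23·11+13=266≡6 → G
C(2): 23·2+13=59≡7 → H
P(15): 23·15+13=358≡20 → U
P(15): 23·15+13=358≡20 → U

GHUU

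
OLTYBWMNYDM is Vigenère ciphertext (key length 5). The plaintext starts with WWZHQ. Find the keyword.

SPURL

Subtract each crib letter from the matching ciphertext letter (mod 26):
O(14)−W(22)=-8≡18 → S
L(11)−W(22)=-11≡15 → P
T(19)−Z(25)=-6≡20 → U
Y(24)−H(7)=17 → R
B(1)−Q(16)=-15≡11 → L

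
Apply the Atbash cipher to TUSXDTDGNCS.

T(19) → G(6)
U(20) → F(5)
S(18) → H(7)
X(23) → C(2)
D(3) → W(22)
T(19) → G(6)
D(3) → W(22)
G(6) → T(19)
N(13) → M(12)
C(2) → X(23)
S(18) → H(7)

GFHCWGWTMXH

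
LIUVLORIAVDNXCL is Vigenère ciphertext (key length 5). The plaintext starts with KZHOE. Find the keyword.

BJNHH

Subtract each crib letter from the matching ciphertext letter (mod 26):
L(11)−K(10)=1 → B
I(8)−Z(25)=-17≡9 → J
U(20)−H(7)=13 → N
V(21)−O(14)=7 → H
L(11)−E(4)=7 → H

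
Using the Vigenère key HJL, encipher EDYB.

Repeat the key across the message: HJLH
E(4)+H(7): 11 → L
D(3)+J(9): 12 → M
Y(24)+L(11): 35≡9 → J
B(1)+H(7): 8 → I

LMJI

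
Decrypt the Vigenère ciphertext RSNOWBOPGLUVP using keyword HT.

KZGVPIHWZSNCI

Repeat the key across the ciphertext: HTHTHTHTHTHTH
R(17)−H(7): 10 → K
S(18)−T(19): -1≡25 → Z
N(13)−H(7): 6 → G
O(14)−T(19): -5≡21 → V
W(22)−H(7): 15 → P
B(1)−T(19): -18≡8 → I
O(14)−H(7): 7 → H
P(15)−T(19): -4≡22 → W
G(6)−H(7): -1≡25 → Z
L(11)−T(19): -8≡18 → S
U(20)−H(7): 13 → N
V(21)−T(19): 2 → C
P(15)−H(7): 8 → I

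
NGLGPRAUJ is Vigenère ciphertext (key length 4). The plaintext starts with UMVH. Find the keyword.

TUQZ

Subtract each crib letter from the matching ciphertext letter (mod 26):
N(13)−U(20)=-7≡19 → T
G(6)−M(12)=-6≡20 → U
L(11)−V(21)=-10≡16 → Q
G(6)−H(7)=-1≡25 → Z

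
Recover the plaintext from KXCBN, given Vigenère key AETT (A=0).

KTJIN

Repeat the key across the ciphertext: AETTA
K(10)−A(0): 10 → K
X(23)−E(4): 19 → T
C(2)−T(19): -17≡9 → J
B(1)−T(19): -18≡8 → I
N(13)−A(0): 13 → N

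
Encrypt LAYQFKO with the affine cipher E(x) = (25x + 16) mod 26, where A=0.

L(11): 25·11+16=291≡5 → F
A(0): 25·0+16=16 → Q
Y(24): 25·24+16=616≡18 → S
Q(16): 25·16+16=416≡0 → A
F(5): 25·5+16=141≡11 → L
K(10): 25·10+16=266≡6 → G
O(14): 25·14+16=366≡2 → C

FQSALGC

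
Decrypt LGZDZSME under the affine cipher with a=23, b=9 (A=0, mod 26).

IBMCMXZT

The inverse of 23 mod 26 is 17, since 23·17=391≡1. Apply D(y)=17·(y−9) mod 26:
L(11): 17·(11−9)=34≡8 → I
G(6): 17·(6−9)=-51≡1 → B
Z(25): 17·(25−9)=272≡12 → M
D(3): 17·(3−9)=-102≡2 → C
Z(25): 17·(25−9)=272≡12 → M
S(18): 17·(18−9)=153≡23 → X
M(12): 17·(12−9)=51≡25 → Z
E(4): 17·(4−9)=-85≡19 → T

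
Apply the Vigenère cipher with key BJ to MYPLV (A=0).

Repeat the key across the message: BJBJB
M(12)+B(1): 13 → N
Y(24)+J(9): 33≡7 → H
P(15)+B(1): 16 → Q
L(11)+J(9): 20 → U
V(21)+B(1): 22 → W

NHQUW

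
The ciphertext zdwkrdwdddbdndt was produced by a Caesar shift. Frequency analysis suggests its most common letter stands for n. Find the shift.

16

The most frequent ciphertext letter is d (appears 7 times).
d is position 3; n is position 13.
Shift = -10≡16.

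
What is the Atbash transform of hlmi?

h(7) → s(18)
l(11) → o(14)
m(12) → n(13)
i(8) → r(17)

sonr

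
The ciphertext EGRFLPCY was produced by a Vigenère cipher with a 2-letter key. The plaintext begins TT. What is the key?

LN

Subtract each crib letter from the matching ciphertext letter (mod 26):
E(4)−T(19)=-15≡11 → L
G(6)−T(19)=-13≡13 → N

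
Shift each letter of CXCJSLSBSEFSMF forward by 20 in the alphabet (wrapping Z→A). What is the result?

WRWDMFMVMYZMGZ

C(2): 2+20=22 → W
X(23): 23+20=43≡17 → R
C(2): 2+20=22 → W
J(9): 9+20=29≡3 → D
S(18): 18+20=38≡12 → M
L(11): 11+20=31≡5 → F
S(18): 18+20=38≡12 → M
B(1): 1+20=21 → V
S(18): 18+20=38≡12 → M
E(4): 4+20=24 → Y
F(5): 5+20=25 → Z
S(18): 18+20=38≡12 → M
M(12): 12+20=32≡6 → G
F(5): 5+20=25 → Z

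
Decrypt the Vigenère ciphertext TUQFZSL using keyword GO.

NGKRTEF

Repeat the key across the ciphertext: GOGOGOG
T(19)−G(6): 13 → N
U(20)−O(14): 6 → G
Q(16)−G(6): 10 → K
F(5)−O(14): -9≡17 → R
Z(25)−G(6): 19 → T
S(18)−O(14): 4 → E
L(11)−G(6): 5 → F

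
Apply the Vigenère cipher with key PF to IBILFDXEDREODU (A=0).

XGXQUIMJSWTTSZ

Repeat the key across the message: PFPFPFPFPFPFPF
I(8)+P(15): 23 → X
B(1)+F(5): 6 → G
I(8)+P(15): 23 → X
L(11)+F(5): 16 → Q
F(5)+P(15): 20 → U
D(3)+F(5): 8 → I
X(23)+P(15): 38≡12 → M
E(4)+F(5): 9 → J
D(3)+P(15): 18 → S
R(17)+F(5): 22 → W
E(4)+P(15): 19 → T
O(14)+F(5): 19 → T
D(3)+P(15): 18 → S
U(20)+F(5): 25 → Z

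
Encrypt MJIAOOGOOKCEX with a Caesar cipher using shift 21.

HEDVJJBJJFXZS

M(12): 12+21=33≡7 → H
J(9): 9+21=30≡4 → E
I(8): 8+21=29≡3 → D
A(0): 0+21=21 → V
O(14): 14+21=35≡9 → J
O(14): 14+21=35≡9 → J
G(6): 6+21=27≡1 → B
O(14): 14+21=35≡9 → J
O(14): 14+21=35≡9 → J
K(10): 10+21=31≡5 → F
C(2): 2+21=23 → X
E(4): 4+21=25 → Z
X(23): 23+21=44≡18 → S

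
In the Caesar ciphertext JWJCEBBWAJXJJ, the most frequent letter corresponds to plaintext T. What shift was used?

16

The most frequent ciphertext letter is J (appears 5 times).
J is position 9; T is position 19.
Shift = -10≡16.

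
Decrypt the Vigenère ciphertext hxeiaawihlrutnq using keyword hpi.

Repeat the key across the ciphertext: hpihpihpihpihpi
h(7)−h(7): 0 → a
x(23)−p(15): 8 → i
e(4)−i(8): -4≡22 → w
i(8)−h(7): 1 → b
a(0)−p(15): -15≡11 → l
a(0)−i(8): -8≡18 → s
w(22)−h(7): 15 → p
i(8)−p(15): -7≡19 → t
h(7)−i(8): -1≡25 → z
l(11)−h(7): 4 → e
r(17)−p(15): 2 → c
u(20)−i(8): 12 → m
t(19)−h(7): 12 → m
n(13)−p(15): -2≡24 → y
q(16)−i(8): 8 → i

aiwblsptzecmmyi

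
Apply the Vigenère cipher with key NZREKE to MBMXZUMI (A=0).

ZADBJYZH

Repeat the key across the message: NZREKENZ
M(12)+N(13): 25 → Z
B(1)+Z(25): 26≡0 → A
M(12)+R(17): 29≡3 → D
X(23)+E(4): 27≡1 → B
Z(25)+K(10): 35≡9 → J
U(20)+E(4): 24 → Y
M(12)+N(13): 25 → Z
I(8)+Z(25): 33≡7 → H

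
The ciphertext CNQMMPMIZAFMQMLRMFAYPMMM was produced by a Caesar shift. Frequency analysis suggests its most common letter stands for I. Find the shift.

4

The most frequent ciphertext letter is M (appears 9 times).
M is position 12; I is position 8.
Shift = 4.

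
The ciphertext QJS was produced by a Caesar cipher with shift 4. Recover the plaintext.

MFO

Q(16): 16−4=12 → M
J(9): 9−4=5 → F
S(18): 18−4=14 → O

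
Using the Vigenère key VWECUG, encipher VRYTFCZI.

Repeat the key across the message: VWECUGVW
V(21)+V(21): 42≡16 → Q
R(17)+W(22): 39≡13 → N
Y(24)+E(4): 28≡2 → C
T(19)+C(2): 21 → V
F(5)+U(20): 25 → Z
C(2)+G(6): 8 → I
Z(25)+V(21): 46≡20 → U
I(8)+W(22): 30≡4 → E

QNCVZIUE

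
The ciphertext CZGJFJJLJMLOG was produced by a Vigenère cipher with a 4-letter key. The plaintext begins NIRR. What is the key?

Subtract each crib letter from the matching ciphertext letter (mod 26):
C(2)−N(13)=-11≡15 → P
Z(25)−I(8)=17 → R
G(6)−R(17)=-11≡15 → P
J(9)−R(17)=-8≡18 → S

PRPS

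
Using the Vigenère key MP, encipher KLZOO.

Repeat the key across the message: MPMPM
K(10)+M(12): 22 → W
L(11)+P(15): 26≡0 → A
Z(25)+M(12): 37≡11 → L
O(14)+P(15): 29≡3 → D
O(14)+M(12): 26≡0 → A

WALDA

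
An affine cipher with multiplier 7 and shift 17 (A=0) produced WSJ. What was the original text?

XPK

The inverse of 7 mod 26 is 15, since 7·15=105≡1. Apply D(y)=15·(y−17) mod 26:
W(22): 15·(22−17)=75≡23 → X
S(18): 15·(18−17)=15 → P
J(9): 15·(9−17)=-120≡10 → K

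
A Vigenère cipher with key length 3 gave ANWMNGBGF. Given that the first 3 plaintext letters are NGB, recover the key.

Subtract each crib letter from the matching ciphertext letter (mod 26):
A(0)−N(13)=-13≡13 → N
N(13)−G(6)=7 → H
W(22)−B(1)=21 → V

NHV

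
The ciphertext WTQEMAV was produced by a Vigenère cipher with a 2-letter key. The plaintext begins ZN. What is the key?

Subtract each crib letter from the matching ciphertext letter (mod 26):
W(22)−Z(25)=-3≡23 → X
T(19)−N(13)=6 → G

XG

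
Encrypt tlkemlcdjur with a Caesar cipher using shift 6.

zrqksrijpax

t(19): 19+6=25 → z
l(11): 11+6=17 → r
k(10): 10+6=16 → q
e(4): 4+6=10 → k
m(12): 12+6=18 → s
l(11): 11+6=17 → r
c(2): 2+6=8 → i
d(3): 3+6=9 → j
j(9): 9+6=15 → p
u(20): 20+6=26≡0 → a
r(17): 17+6=23 → x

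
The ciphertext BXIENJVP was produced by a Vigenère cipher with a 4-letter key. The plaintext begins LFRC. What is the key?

Subtract each crib letter from the matching ciphertext letter (mod 26):
B(1)−L(11)=-10≡16 → Q
X(23)−F(5)=18 → S
I(8)−R(17)=-9≡17 → R
E(4)−C(2)=2 → C

QSRC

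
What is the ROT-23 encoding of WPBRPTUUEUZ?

W(22): 22+23=45≡19 → T
P(15): 15+23=38≡12 → M
B(1): 1+23=24 → Y
R(17): 17+23=40≡14 → O
P(15): 15+23=38≡12 → M
T(19): 19+23=42≡16 → Q
U(20): 20+23=43≡17 → R
U(20): 20+23=43≡17 → R
E(4): 4+23=27≡1 → B
U(20): 20+23=43≡17 → R
Z(25): 25+23=48≡22 → W

TMYOMQRRBRW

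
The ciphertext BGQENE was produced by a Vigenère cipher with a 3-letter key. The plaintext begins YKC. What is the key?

Subtract each crib letter from the matching ciphertext letter (mod 26):
B(1)−Y(24)=-23≡3 → D
G(6)−K(10)=-4≡22 → W
Q(16)−C(2)=14 → O

DWO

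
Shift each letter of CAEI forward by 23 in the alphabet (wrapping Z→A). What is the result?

C(2): 2+23=25 → Z
A(0): 0+23=23 → X
E(4): 4+23=27≡1 → B
I(8): 8+23=31≡5 → F

ZXBF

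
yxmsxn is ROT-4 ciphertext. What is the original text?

y(24): 24−4=20 → u
x(23): 23−4=19 → t
m(12): 12−4=8 → i
s(18): 18−4=14 → o
x(23): 23−4=19 → t
n(13): 13−4=9 → j

utiotj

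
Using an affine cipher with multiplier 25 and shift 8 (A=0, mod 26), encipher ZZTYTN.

Z(25): 25·25+8=633≡9 → J
Z(25): 25·25+8=633≡9 → J
T(19): 25·19+8=483≡15 → P
Y(24): 25·24+8=608≡10 → K
T(19): 25·19+8=483≡15 → P
N(13): 25·13+8=333≡21 → V

JJPKPV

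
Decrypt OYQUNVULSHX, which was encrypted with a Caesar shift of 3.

LVNRKSRIPEU

O(14): 14−3=11 → L
Y(24): 24−3=21 → V
Q(16): 16−3=13 → N
U(20): 20−3=17 → R
N(13): 13−3=10 → K
V(21): 21−3=18 → S
U(20): 20−3=17 → R
L(11): 11−3=8 → I
S(18): 18−3=15 → P
H(7): 7−3=4 → E
X(23): 23−3=20 → U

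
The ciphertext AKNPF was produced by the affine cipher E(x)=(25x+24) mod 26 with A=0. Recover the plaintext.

The inverse of 25 mod 26 is 25, since 25·25=625≡1. Apply D(y)=25·(y−24) mod 26:
A(0): 25·(0−24)=-600≡24 → Y
K(10): 25·(10−24)=-350≡14 → O
N(13): 25·(13−24)=-275≡11 → L
P(15): 25·(15−24)=-225≡9 → J
F(5): 25·(5−24)=-475≡19 → T

YOLJT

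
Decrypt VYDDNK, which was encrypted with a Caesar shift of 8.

NQVVFC

V(21): 21−8=13 → N
Y(24): 24−8=16 → Q
D(3): 3−8=-5≡21 → V
D(3): 3−8=-5≡21 → V
N(13): 13−8=5 → F
K(10): 10−8=2 → C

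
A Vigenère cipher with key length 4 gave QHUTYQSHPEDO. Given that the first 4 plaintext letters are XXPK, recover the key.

TKFJ

Subtract each crib letter from the matching ciphertext letter (mod 26):
Q(16)−X(23)=-7≡19 → T
H(7)−X(23)=-16≡10 → K
U(20)−P(15)=5 → F
T(19)−K(10)=9 → J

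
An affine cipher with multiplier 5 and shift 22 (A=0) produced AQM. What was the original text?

The inverse of 5 mod 26 is 21, since 5·21=105≡1. Apply D(y)=21·(y−22) mod 26:
A(0): 21·(0−22)=-462≡6 → G
Q(16): 21·(16−22)=-126≡4 → E
M(12): 21·(12−22)=-210≡24 → Y

GEY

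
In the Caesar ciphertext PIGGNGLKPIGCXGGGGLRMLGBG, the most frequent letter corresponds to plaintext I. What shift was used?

The most frequent ciphertext letter is G (appears 10 times).
G is position 6; I is position 8.
Shift = -2≡24.

24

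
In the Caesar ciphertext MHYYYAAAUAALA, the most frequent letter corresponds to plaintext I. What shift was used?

The most frequent ciphertext letter is A (appears 6 times).
A is position 0; I is position 8.
Shift = -8≡18.

18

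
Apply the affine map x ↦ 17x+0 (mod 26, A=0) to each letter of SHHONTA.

UPPENLA

S(18): 17·18+0=306≡20 → U
H(7): 17·7+0=119≡15 → P
H(7): 17·7+0=119≡15 → P
O(14): 17·14+0=238≡4 → E
N(13): 17·13+0=221≡13 → N
T(19): 17·19+0=323≡11 → L
A(0): 17·0+0=0 → A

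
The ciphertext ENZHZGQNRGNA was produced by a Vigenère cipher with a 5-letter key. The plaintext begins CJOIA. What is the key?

Subtract each crib letter from the matching ciphertext letter (mod 26):
E(4)−C(2)=2 → C
N(13)−J(9)=4 → E
Z(25)−O(14)=11 → L
H(7)−I(8)=-1≡25 → Z
Z(25)−A(0)=25 → Z

CELZZ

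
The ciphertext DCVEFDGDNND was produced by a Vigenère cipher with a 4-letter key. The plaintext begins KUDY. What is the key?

Subtract each crib letter from the matching ciphertext letter (mod 26):
D(3)−K(10)=-7≡19 → T
C(2)−U(20)=-18≡8 → I
V(21)−D(3)=18 → S
E(4)−Y(24)=-20≡6 → G

TISG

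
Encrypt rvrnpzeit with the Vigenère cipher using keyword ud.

lylqjcyln

Repeat the key across the message: ududududu
r(17)+u(20): 37≡11 → l
v(21)+d(3): 24 → y
r(17)+u(20): 37≡11 → l
n(13)+d(3): 16 → q
p(15)+u(20): 35≡9 → j
z(25)+d(3): 28≡2 → c
e(4)+u(20): 24 → y
i(8)+d(3): 11 → l
t(19)+u(20): 39≡13 → n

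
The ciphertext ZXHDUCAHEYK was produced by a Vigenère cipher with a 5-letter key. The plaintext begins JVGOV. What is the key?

Subtract each crib letter from the matching ciphertext letter (mod 26):
Z(25)−J(9)=16 → Q
X(23)−V(21)=2 → C
H(7)−G(6)=1 → B
D(3)−O(14)=-11≡15 → P
U(20)−V(21)=-1≡25 → Z

QCBPZ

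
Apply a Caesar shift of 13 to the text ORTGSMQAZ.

BEGTFZDNM

O(14): 14+13=27≡1 → B
R(17): 17+13=30≡4 → E
T(19): 19+13=32≡6 → G
G(6): 6+13=19 → T
S(18): 18+13=31≡5 → F
M(12): 12+13=25 → Z
Q(16): 16+13=29≡3 → D
A(0): 0+13=13 → N
Z(25): 25+13=38≡12 → M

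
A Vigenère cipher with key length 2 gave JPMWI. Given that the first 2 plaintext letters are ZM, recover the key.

KD

Subtract each crib letter from the matching ciphertext letter (mod 26):
J(9)−Z(25)=-16≡10 → K
P(15)−M(12)=3 → D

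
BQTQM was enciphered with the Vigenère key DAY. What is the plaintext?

YQVNM

Repeat the key across the ciphertext: DAYDA
B(1)−D(3): -2≡24 → Y
Q(16)−A(0): 16 → Q
T(19)−Y(24): -5≡21 → V
Q(16)−D(3): 13 → N
M(12)−A(0): 12 → M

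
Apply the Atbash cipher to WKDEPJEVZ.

DPWVKQVEA

W(22) → D(3)
K(10) → P(15)
D(3) → W(22)
E(4) → V(21)
P(15) → K(10)
J(9) → Q(16)
E(4) → V(21)
V(21) → E(4)
Z(25) → A(0)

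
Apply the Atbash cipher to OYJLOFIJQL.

LBQOLURQJO

O(14) → L(11)
Y(24) → B(1)
J(9) → Q(16)
L(11) → O(14)
O(14) → L(11)
F(5) → U(20)
I(8) → R(17)
J(9) → Q(16)
Q(16) → J(9)
L(11) → O(14)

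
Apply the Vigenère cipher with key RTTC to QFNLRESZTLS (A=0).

Repeat the key across the message: RTTCRTTCRTT
Q(16)+R(17): 33≡7 → H
F(5)+T(19): 24 → Y
N(13)+T(19): 32≡6 → G
L(11)+C(2): 13 → N
R(17)+R(17): 34≡8 → I
E(4)+T(19): 23 → X
S(18)+T(19): 37≡11 → L
Z(25)+C(2): 27≡1 → B
T(19)+R(17): 36≡10 → K
L(11)+T(19): 30≡4 → E
S(18)+T(19): 37≡11 → L

HYGNIXLBKEL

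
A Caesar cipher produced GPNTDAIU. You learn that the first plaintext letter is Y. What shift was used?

8

From the crib: G(6)−Y(24)=-18≡8, so the shift is 8.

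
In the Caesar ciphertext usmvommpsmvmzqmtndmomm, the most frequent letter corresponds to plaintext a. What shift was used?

12

The most frequent ciphertext letter is m (appears 9 times).
m is position 12; a is position 0.
Shift = 12.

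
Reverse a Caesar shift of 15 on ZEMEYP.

KPXPJA

Z(25): 25−15=10 → K
E(4): 4−15=-11≡15 → P
M(12): 12−15=-3≡23 → X
E(4): 4−15=-11≡15 → P
Y(24): 24−15=9 → J
P(15): 15−15=0 → A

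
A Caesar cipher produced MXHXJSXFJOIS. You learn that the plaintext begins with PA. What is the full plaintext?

PAKAMVAIMRLV

From the crib: M(12)−P(15)=-3≡23, so the shift is 23.
Subtract 23 from each ciphertext letter:
M(12): 12−23=-11≡15 → P
X(23): 23−23=0 → A
H(7): 7−23=-16≡10 → K
X(23): 23−23=0 → A
J(9): 9−23=-14≡12 → M
S(18): 18−23=-5≡21 → V
X(23): 23−23=0 → A
F(5): 5−23=-18≡8 → I
J(9): 9−23=-14≡12 → M
O(14): 14−23=-9≡17 → R
I(8): 8−23=-15≡11 → L
S(18): 18−23=-5≡21 → V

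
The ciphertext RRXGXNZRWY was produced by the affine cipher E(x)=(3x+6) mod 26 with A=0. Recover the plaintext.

The inverse of 3 mod 26 is 9, since 3·9=27≡1. Apply D(y)=9·(y−6) mod 26:
R(17): 9·(17−6)=99≡21 → V
R(17): 9·(17−6)=99≡21 → V
X(23): 9·(23−6)=153≡23 → X
G(6): 9·(6−6)=0 → A
X(23): 9·(23−6)=153≡23 → X
N(13): 9·(13−6)=63≡11 → L
Z(25): 9·(25−6)=171≡15 → P
R(17): 9·(17−6)=99≡21 → V
W(22): 9·(22−6)=144≡14 → O
Y(24): 9·(24−6)=162≡6 → G

VVXAXLPVOG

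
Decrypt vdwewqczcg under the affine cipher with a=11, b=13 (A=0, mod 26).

The inverse of 11 mod 26 is 19, since 11·19=209≡1. Apply D(y)=19·(y−13) mod 26:
v(21): 19·(21−13)=152≡22 → w
d(3): 19·(3−13)=-190≡18 → s
w(22): 19·(22−13)=171≡15 → p
e(4): 19·(4−13)=-171≡11 → l
w(22): 19·(22−13)=171≡15 → p
q(16): 19·(16−13)=57≡5 → f
c(2): 19·(2−13)=-209≡25 → z
z(25): 19·(25−13)=228≡20 → u
c(2): 19·(2−13)=-209≡25 → z
g(6): 19·(6−13)=-133≡23 → x

wsplpfzuzx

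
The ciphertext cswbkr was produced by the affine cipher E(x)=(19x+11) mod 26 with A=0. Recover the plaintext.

The inverse of 19 mod 26 is 11, since 19·11=209≡1. Apply D(y)=11·(y−11) mod 26:
c(2): 11·(2−11)=-99≡5 → f
s(18): 11·(18−11)=77≡25 → z
w(22): 11·(22−11)=121≡17 → r
b(1): 11·(1−11)=-110≡20 → u
k(10): 11·(10−11)=-11≡15 → p
r(17): 11·(17−11)=66≡14 → o

fzrupo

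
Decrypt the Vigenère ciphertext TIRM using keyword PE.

Repeat the key across the ciphertext: PEPE
T(19)−P(15): 4 → E
I(8)−E(4): 4 → E
R(17)−P(15): 2 → C
M(12)−E(4): 8 → I

EECI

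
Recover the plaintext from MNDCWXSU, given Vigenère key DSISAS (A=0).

JVVKWFPC

Repeat the key across the ciphertext: DSISASDS
M(12)−D(3): 9 → J
N(13)−S(18): -5≡21 → V
D(3)−I(8): -5≡21 → V
C(2)−S(18): -16≡10 → K
W(22)−A(0): 22 → W
X(23)−S(18): 5 → F
S(18)−D(3): 15 → P
U(20)−S(18): 2 → C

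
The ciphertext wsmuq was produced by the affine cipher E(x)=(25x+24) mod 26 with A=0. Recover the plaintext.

The inverse of 25 mod 26 is 25, since 25·25=625≡1. Apply D(y)=25·(y−24) mod 26:
w(22): 25·(22−24)=-50≡2 → c
s(18): 25·(18−24)=-150≡6 → g
m(12): 25·(12−24)=-300≡12 → m
u(20): 25·(20−24)=-100≡4 → e
q(16): 25·(16−24)=-200≡8 → i

cgmei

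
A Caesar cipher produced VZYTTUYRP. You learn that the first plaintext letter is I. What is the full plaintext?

From the crib: V(21)−I(8)=13, so the shift is 13.
Subtract 13 from each ciphertext letter:
V(21): 21−13=8 → I
Z(25): 25−13=12 → M
Y(24): 24−13=11 → L
T(19): 19−13=6 → G
T(19): 19−13=6 → G
U(20): 20−13=7 → H
Y(24): 24−13=11 → L
R(17): 17−13=4 → E
P(15): 15−13=2 → C

IMLGGHLEC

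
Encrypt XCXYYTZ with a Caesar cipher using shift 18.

PUPQQLR

X(23): 23+18=41≡15 → P
C(2): 2+18=20 → U
X(23): 23+18=41≡15 → P
Y(24): 24+18=42≡16 → Q
Y(24): 24+18=42≡16 → Q
T(19): 19+18=37≡11 → L
Z(25): 25+18=43≡17 → R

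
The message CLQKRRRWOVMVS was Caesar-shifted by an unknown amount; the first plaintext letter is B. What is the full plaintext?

BKPJQQQVNULUR

From the crib: C(2)−B(1)=1, so the shift is 1.
Subtract 1 from each ciphertext letter:
C(2): 2−1=1 → B
L(11): 11−1=10 → K
Q(16): 16−1=15 → P
K(10): 10−1=9 → J
R(17): 17−1=16 → Q
R(17): 17−1=16 → Q
R(17): 17−1=16 → Q
W(22): 22−1=21 → V
O(14): 14−1=13 → N
V(21): 21−1=20 → U
M(12): 12−1=11 → L
V(21): 21−1=20 → U
S(18): 18−1=17 → R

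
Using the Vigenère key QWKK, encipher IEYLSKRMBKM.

Repeat the key across the message: QWKKQWKKQWK
I(8)+Q(16): 24 → Y
E(4)+W(22): 26≡0 → A
Y(24)+K(10): 34≡8 → I
L(11)+K(10): 21 → V
S(18)+Q(16): 34≡8 → I
K(10)+W(22): 32≡6 → G
R(17)+K(10): 27≡1 → B
M(12)+K(10): 22 → W
B(1)+Q(16): 17 → R
K(10)+W(22): 32≡6 → G
M(12)+K(10): 22 → W

YAIVIGBWRGW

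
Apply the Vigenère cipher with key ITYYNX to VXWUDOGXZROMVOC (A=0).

DQUSQLOQXPBJDHA

Repeat the key across the message: ITYYNXITYYNXITY
V(21)+I(8): 29≡3 → D
X(23)+T(19): 42≡16 → Q
W(22)+Y(24): 46≡20 → U
U(20)+Y(24): 44≡18 → S
D(3)+N(13): 16 → Q
O(14)+X(23): 37≡11 → L
G(6)+I(8): 14 → O
X(23)+T(19): 42≡16 → Q
Z(25)+Y(24): 49≡23 → X
R(17)+Y(24): 41≡15 → P
O(14)+N(13): 27≡1 → B
M(12)+X(23): 35≡9 → J
V(21)+I(8): 29≡3 → D
O(14)+T(19): 33≡7 → H
C(2)+Y(24): 26≡0 → A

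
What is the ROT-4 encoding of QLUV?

Q(16): 16+4=20 → U
L(11): 11+4=15 → P
U(20): 20+4=24 → Y
V(21): 21+4=25 → Z

UPYZ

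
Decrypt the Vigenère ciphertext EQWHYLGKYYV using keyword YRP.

GZHJHWITJAE

Repeat the key across the ciphertext: YRPYRPYRPYR
E(4)−Y(24): -20≡6 → G
Q(16)−R(17): -1≡25 → Z
W(22)−P(15): 7 → H
H(7)−Y(24): -17≡9 → J
Y(24)−R(17): 7 → H
L(11)−P(15): -4≡22 → W
G(6)−Y(24): -18≡8 → I
K(10)−R(17): -7≡19 → T
Y(24)−P(15): 9 → J
Y(24)−Y(24): 0 → A
V(21)−R(17): 4 → E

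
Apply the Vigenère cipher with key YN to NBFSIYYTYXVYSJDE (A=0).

LODFGLWGWKTLQWBR

Repeat the key across the message: YNYNYNYNYNYNYNYN
N(13)+Y(24): 37≡11 → L
B(1)+N(13): 14 → O
F(5)+Y(24): 29≡3 → D
S(18)+N(13): 31≡5 → F
I(8)+Y(24): 32≡6 → G
Y(24)+N(13): 37≡11 → L
Y(24)+Y(24): 48≡22 → W
T(19)+N(13): 32≡6 → G
Y(24)+Y(24): 48≡22 → W
X(23)+N(13): 36≡10 → K
V(21)+Y(24): 45≡19 → T
Y(24)+N(13): 37≡11 → L
S(18)+Y(24): 42≡16 → Q
J(9)+N(13): 22 → W
D(3)+Y(24): 27≡1 → B
E(4)+N(13): 17 → R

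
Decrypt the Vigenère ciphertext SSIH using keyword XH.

Repeat the key across the ciphertext: XHXH
S(18)−X(23): -5≡21 → V
S(18)−H(7): 11 → L
I(8)−X(23): -15≡11 → L
H(7)−H(7): 0 → A

VLLA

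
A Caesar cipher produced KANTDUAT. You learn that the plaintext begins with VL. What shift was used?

15

From the crib: K(10)−V(21)=-11≡15, so the shift is 15.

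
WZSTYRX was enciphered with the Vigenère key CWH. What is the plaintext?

Repeat the key across the ciphertext: CWHCWHC
W(22)−C(2): 20 → U
Z(25)−W(22): 3 → D
S(18)−H(7): 11 → L
T(19)−C(2): 17 → R
Y(24)−W(22): 2 → C
R(17)−H(7): 10 → K
X(23)−C(2): 21 → V

UDLRCKV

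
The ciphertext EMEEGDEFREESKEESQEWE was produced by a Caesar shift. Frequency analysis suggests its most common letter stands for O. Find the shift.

16

The most frequent ciphertext letter is E (appears 10 times).
E is position 4; O is position 14.
Shift = -10≡16.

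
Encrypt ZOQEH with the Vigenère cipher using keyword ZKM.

Repeat the key across the message: ZKMZK
Z(25)+Z(25): 50≡24 → Y
O(14)+K(10): 24 → Y
Q(16)+M(12): 28≡2 → C
E(4)+Z(25): 29≡3 → D
H(7)+K(10): 17 → R

YYCDR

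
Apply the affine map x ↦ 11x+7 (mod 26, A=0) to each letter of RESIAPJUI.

R(17): 11·17+7=194≡12 → M
E(4): 11·4+7=51≡25 → Z
S(18): 11·18+7=205≡23 → X
I(8): 11·8+7=95≡17 → R
A(0): 11·0+7=7 → H
P(15): 11·15+7=172≡16 → Q
J(9): 11·9+7=106≡2 → C
U(20): 11·20+7=227≡19 → T
I(8): 11·8+7=95≡17 → R

MZXRHQCTR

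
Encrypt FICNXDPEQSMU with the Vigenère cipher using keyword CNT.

HVVPKWRRJUZN

Repeat the key across the message: CNTCNTCNTCNT
F(5)+C(2): 7 → H
I(8)+N(13): 21 → V
C(2)+T(19): 21 → V
N(13)+C(2): 15 → P
X(23)+N(13): 36≡10 → K
D(3)+T(19): 22 → W
P(15)+C(2): 17 → R
E(4)+N(13): 17 → R
Q(16)+T(19): 35≡9 → J
S(18)+C(2): 20 → U
M(12)+N(13): 25 → Z
U(20)+T(19): 39≡13 → N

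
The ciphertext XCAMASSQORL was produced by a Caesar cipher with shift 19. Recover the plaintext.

X(23): 23−19=4 → E
C(2): 2−19=-17≡9 → J
A(0): 0−19=-19≡7 → H
M(12): 12−19=-7≡19 → T
A(0): 0−19=-19≡7 → H
S(18): 18−19=-1≡25 → Z
S(18): 18−19=-1≡25 → Z
Q(16): 16−19=-3≡23 → X
O(14): 14−19=-5≡21 → V
R(17): 17−19=-2≡24 → Y
L(11): 11−19=-8≡18 → S

EJHTHZZXVYS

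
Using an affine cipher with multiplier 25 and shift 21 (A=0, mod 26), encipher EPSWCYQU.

E(4): 25·4+21=121≡17 → R
P(15): 25·15+21=396≡6 → G
S(18): 25·18+21=471≡3 → D
W(22): 25·22+21=571≡25 → Z
C(2): 25·2+21=71≡19 → T
Y(24): 25·24+21=621≡23 → X
Q(16): 25·16+21=421≡5 → F
U(20): 25·20+21=521≡1 → B

RGDZTXFB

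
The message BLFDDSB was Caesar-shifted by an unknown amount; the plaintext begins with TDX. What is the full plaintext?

From the crib: B(1)−T(19)=-18≡8, so the shift is 8.
Subtract 8 from each ciphertext letter:
B(1): 1−8=-7≡19 → T
L(11): 11−8=3 → D
F(5): 5−8=-3≡23 → X
D(3): 3−8=-5≡21 → V
D(3): 3−8=-5≡21 → V
S(18): 18−8=10 → K
B(1): 1−8=-7≡19 → T

TDXVVKT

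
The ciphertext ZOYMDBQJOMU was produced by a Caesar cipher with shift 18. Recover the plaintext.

Z(25): 25−18=7 → H
O(14): 14−18=-4≡22 → W
Y(24): 24−18=6 → G
M(12): 12−18=-6≡20 → U
D(3): 3−18=-15≡11 → L
B(1): 1−18=-17≡9 → J
Q(16): 16−18=-2≡24 → Y
J(9): 9−18=-9≡17 → R
O(14): 14−18=-4≡22 → W
M(12): 12−18=-6≡20 → U
U(20): 20−18=2 → C

HWGULJYRWUC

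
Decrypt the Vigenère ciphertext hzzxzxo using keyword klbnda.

xoykwxe

Repeat the key across the ciphertext: klbndak
h(7)−k(10): -3≡23 → x
z(25)−l(11): 14 → o
z(25)−b(1): 24 → y
x(23)−n(13): 10 → k
z(25)−d(3): 22 → w
x(23)−a(0): 23 → x
o(14)−k(10): 4 → e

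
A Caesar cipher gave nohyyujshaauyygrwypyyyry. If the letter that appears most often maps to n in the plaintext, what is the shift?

The most frequent ciphertext letter is y (appears 9 times).
y is position 24; n is position 13.
Shift = 11.

11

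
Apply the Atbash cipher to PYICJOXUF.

P(15) → K(10)
Y(24) → B(1)
I(8) → R(17)
C(2) → X(23)
J(9) → Q(16)
O(14) → L(11)
X(23) → C(2)
U(20) → F(5)
F(5) → U(20)

KBRXQLCFU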